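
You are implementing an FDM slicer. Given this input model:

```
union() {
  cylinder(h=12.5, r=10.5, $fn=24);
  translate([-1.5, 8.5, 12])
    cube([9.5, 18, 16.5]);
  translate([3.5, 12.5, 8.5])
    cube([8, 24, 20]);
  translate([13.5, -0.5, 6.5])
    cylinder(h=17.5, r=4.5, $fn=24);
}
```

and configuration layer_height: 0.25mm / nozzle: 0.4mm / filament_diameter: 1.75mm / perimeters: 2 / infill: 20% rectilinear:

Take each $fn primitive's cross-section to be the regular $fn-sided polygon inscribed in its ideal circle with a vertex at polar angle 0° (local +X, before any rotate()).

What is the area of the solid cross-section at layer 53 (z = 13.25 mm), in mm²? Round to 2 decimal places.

At z = 13.25 mm: the cylinder does not reach this height (z outside [0, 12.5]); the cube at (-1.5, 8.5) (footprint 9.5×18) is included at this height (area 171.00 mm²); the cube at (3.5, 12.5) is present — its section is the full 8×24 rectangle (area 192.00 mm²); the r=4.5 cylinder at (13.5, -0.5) gives a regular 24-gon of circumradius 4.5 (constant along its height) (area = (24/2)·4.500²·sin(360°/24) = 62.89 mm²); Merging all regions: the regions partially overlap — summed areas 425.89 mm² minus the doubly-counted overlap 63.00 mm² gives 362.89 mm² — area = 362.89 mm². Overall, the cross-section has 2 separate islands. Net area = 362.89 mm².

362.89 mm²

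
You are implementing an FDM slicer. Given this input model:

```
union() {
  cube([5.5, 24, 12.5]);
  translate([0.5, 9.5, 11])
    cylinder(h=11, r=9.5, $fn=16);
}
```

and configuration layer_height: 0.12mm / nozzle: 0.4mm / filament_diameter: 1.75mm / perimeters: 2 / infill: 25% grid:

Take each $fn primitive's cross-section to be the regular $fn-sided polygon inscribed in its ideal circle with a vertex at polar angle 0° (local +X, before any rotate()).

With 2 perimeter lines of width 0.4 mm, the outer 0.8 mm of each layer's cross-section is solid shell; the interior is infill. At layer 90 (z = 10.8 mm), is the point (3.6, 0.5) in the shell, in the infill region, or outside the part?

At z = 10.8 mm: the cube (footprint 5.5×24) is included at this height; the cylinder at (0.5, 9.5) is absent (z outside [11, 22]); Combining (union): only the 5.5×24 cube is present, so the union is just that shape — 1 connected region. Overall, the cross-section is a single solid region. The nearest boundary edge runs (0.00, 0.00)→(5.50, 0.00); distance from the point to it = 0.50 mm. The point is inside the cross-section, 0.50 mm from the nearest boundary — within the 0.8 mm shell band (2 × 0.4).

shell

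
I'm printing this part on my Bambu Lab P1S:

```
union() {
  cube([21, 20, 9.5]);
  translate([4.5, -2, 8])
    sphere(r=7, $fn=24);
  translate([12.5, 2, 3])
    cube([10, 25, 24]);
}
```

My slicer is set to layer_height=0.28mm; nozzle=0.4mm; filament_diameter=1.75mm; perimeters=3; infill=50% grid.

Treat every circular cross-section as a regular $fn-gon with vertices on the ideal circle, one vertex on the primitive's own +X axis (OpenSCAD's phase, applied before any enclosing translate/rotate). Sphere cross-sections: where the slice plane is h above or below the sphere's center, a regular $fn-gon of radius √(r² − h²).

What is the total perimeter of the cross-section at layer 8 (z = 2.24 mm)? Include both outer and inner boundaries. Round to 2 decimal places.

At z = 2.24 mm: the cube is present — its section is the full 21×20 rectangle (perimeter 82.00 mm); the r=7 sphere at (4.5, -2) contributes a regular 24-gon of circumradius √(7²−5.76²) = 3.978 (perimeter = 2·24·3.978·sin(180°/24) = 24.92 mm); the cube at (12.5, 2) does not reach this height (z outside [3, 27]); Combining (union): the regions partially overlap (shared area 9.45 mm²), so the edge portions inside another operand are dropped and the merged outline is re-measured after clipping — boundary = 91.77 mm. Overall, the cross-section is a single solid region. Total boundary length (outer) = 91.77 mm.

91.77 mm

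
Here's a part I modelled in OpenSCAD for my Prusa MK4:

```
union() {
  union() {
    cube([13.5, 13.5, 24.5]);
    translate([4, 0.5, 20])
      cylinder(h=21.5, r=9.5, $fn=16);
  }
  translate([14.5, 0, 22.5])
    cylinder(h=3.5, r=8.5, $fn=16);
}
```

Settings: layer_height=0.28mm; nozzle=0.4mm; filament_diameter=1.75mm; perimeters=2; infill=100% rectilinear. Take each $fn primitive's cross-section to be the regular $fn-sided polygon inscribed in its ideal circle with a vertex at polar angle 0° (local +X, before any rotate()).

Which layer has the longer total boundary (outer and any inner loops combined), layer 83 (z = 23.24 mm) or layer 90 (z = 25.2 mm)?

Layer 83 (z = 23.24): the 13.5×13.5 cube contributes its full rectangle (perimeter 54.00 mm); the r=9.5 cylinder at (4, 0.5) contributes a regular 16-gon of circumradius 9.5 (perimeter = 2·16·9.500·sin(180°/16) = 59.31 mm); Combining (union): the regions partially overlap (shared area 112.18 mm²), so the edge portions inside another operand are dropped and the merged outline is re-measured after clipping — boundary = 71.39 mm; the r=8.5 cylinder at (14.5, 0) gives a regular 16-gon of circumradius 8.5 (constant along its height) (perimeter = 2·16·8.500·sin(180°/16) = 53.06 mm); Combining (union): the regions partially overlap (shared area 81.53 mm²), so the edge portions inside another operand are dropped and the merged outline is re-measured after clipping — boundary = 87.59 mm. So its perimeter = 87.59 mm. Layer 90 (z = 25.2): the cube is not intersected at this z (z outside [0, 24.5]); the cylinder at (4, 0.5): section is a regular 16-gon, circumradius r=9.5 (perimeter = 2·16·9.500·sin(180°/16) = 59.31 mm); Taking the union: only the r=9.5 cylinder at (4, 0.5) is present, so the union is just that shape — boundary = 59.31 mm; the r=8.5 cylinder at (14.5, 0) gives a regular 16-gon of circumradius 8.5 (constant along its height) (perimeter = 2·16·8.500·sin(180°/16) = 53.06 mm); Combining (union): the regions partially overlap (shared area 72.58 mm²), so the edge portions inside another operand are dropped and the merged outline is re-measured after clipping — boundary = 78.92 mm. So its perimeter = 78.92 mm. Layer 83 is larger (87.59 vs 78.92 mm).

layer 83 (z = 23.24 mm)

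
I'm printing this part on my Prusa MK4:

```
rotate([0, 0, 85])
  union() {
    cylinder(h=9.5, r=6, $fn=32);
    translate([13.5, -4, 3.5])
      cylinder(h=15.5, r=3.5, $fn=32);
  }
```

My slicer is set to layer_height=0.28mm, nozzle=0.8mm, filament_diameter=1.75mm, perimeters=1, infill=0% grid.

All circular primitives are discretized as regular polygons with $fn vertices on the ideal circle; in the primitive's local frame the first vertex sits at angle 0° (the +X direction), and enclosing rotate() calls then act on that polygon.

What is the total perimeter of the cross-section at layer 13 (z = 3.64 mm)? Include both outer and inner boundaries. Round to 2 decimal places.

59.59 mm

At z = 3.64 mm: the r=6 cylinder gives a regular 32-gon of circumradius 6 (constant along its height) (perimeter = 2·32·6.000·sin(180°/32) = 37.64 mm); the cylinder at (13.5, -4): section is a regular 32-gon, circumradius r=3.5 (perimeter = 2·32·3.500·sin(180°/32) = 21.96 mm); Merging all regions: the 2 present regions are separate (no shared area or edge), so areas and boundary lengths simply add and each stays a separate island — boundary = 59.59 mm; (whole slice rotated 85° about Z — lengths, areas and connectivity unchanged). Overall, the cross-section has 2 separate islands. Total boundary length (outer) = 59.59 mm.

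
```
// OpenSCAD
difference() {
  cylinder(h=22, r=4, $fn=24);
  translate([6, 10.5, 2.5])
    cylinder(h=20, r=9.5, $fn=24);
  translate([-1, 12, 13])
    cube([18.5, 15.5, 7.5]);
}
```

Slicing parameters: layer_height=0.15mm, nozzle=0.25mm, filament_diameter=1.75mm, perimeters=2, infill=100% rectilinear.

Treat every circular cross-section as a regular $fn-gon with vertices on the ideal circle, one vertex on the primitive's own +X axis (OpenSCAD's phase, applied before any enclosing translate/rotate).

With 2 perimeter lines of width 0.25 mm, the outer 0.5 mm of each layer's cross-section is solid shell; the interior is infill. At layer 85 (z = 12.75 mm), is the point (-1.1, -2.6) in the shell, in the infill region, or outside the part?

infill

At z = 12.75 mm: the r=4 cylinder gives a regular 24-gon of circumradius 4 (constant along its height); the r=9.5 cylinder at (6, 10.5) gives a regular 24-gon of circumradius 9.5 (constant along its height); the cube at (-1, 12) does not reach this height (z outside [13, 20.5]); Taking the first minus the rest: starting from the r=4 cylinder, the r=9.5 cylinder at (6, 10.5) partially overlaps it — only the 4.71 mm² overlap (of its 280.30 mm²) is removed, clipping the outline — 1 connected region. Overall, the cross-section is a single solid region. The nearest boundary edge runs (-1.04, -3.86)→(-2.00, -3.46); distance from the point to it = 1.14 mm. The point is inside the cross-section and 1.14 mm from the nearest boundary — more than the 0.5 mm shell width (2 × 0.25), so it's in the infill interior.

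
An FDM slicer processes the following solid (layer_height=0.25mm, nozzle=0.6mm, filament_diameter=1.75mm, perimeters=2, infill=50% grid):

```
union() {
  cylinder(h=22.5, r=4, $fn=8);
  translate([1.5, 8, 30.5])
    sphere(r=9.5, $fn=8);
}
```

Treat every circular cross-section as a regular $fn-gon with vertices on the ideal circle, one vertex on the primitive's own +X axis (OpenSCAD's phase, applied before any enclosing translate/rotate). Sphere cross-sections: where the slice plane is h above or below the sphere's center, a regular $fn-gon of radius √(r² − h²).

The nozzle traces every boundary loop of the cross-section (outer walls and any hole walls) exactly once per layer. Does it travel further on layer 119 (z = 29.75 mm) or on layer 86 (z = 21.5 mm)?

Layer 119 (z = 29.75): the cylinder is absent (z outside [0, 22.5]); the r=9.5 sphere at (1.5, 8) contributes a regular 8-gon of circumradius √(9.5²−0.75²) = 9.470 (perimeter = 2·8·9.470·sin(180°/8) = 57.99 mm); Merging all regions: only the r=9.5 sphere at (1.5, 8) is present, so the union is just that shape — boundary = 57.99 mm. So its perimeter = 57.99 mm. Layer 86 (z = 21.5): the r=4 cylinder gives a regular 8-gon of circumradius 4 (constant along its height) (perimeter = 2·8·4.000·sin(180°/8) = 24.49 mm); the r=9.5 sphere at (1.5, 8) contributes a regular 8-gon of circumradius √(9.5²−9²) = 3.041 (perimeter = 2·8·3.041·sin(180°/8) = 18.62 mm); Taking the union: the 2 present regions are separate (no shared area or edge), so areas and boundary lengths simply add and each stays a separate island — boundary = 43.11 mm. So its perimeter = 43.11 mm. Layer 119 is larger (57.99 vs 43.11 mm).

layer 119 (z = 29.75 mm)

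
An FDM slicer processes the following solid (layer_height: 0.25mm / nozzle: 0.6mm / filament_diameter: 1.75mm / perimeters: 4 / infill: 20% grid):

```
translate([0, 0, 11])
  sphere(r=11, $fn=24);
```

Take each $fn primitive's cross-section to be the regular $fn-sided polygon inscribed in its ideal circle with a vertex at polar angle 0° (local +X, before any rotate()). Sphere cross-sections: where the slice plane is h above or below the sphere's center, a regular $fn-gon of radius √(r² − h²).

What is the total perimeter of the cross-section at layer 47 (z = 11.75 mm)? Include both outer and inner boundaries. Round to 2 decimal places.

68.76 mm

At z = 11.75 mm: the r=11 sphere contributes a regular 24-gon of circumradius √(11²−0.75²) = 10.974 (perimeter = 2·24·10.974·sin(180°/24) = 68.76 mm). Overall, the cross-section is a single solid region. Total boundary length (outer) = 68.76 mm.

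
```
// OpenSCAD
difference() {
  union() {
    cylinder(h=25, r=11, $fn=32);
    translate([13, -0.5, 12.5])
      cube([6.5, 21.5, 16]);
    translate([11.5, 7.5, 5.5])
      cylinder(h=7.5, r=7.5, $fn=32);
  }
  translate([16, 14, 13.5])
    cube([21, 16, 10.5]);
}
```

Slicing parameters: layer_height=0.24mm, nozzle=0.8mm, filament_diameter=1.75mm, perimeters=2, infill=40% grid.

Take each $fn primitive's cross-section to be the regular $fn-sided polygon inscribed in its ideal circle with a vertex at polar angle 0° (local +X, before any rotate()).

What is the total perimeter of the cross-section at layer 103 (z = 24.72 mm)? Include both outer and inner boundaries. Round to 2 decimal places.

At z = 24.72 mm: the r=11 cylinder gives a regular 32-gon of circumradius 11 (constant along its height) (perimeter = 2·32·11.000·sin(180°/32) = 69.00 mm); the cube at (13, -0.5) (footprint 6.5×21.5) is included at this height (perimeter 56.00 mm); the cylinder at (11.5, 7.5) does not reach this height (z outside [5.5, 13]); Merging all regions: the 2 present regions are separate (no shared area or edge), so areas and boundary lengths simply add and each stays a separate island — boundary = 125.00 mm; the cube at (16, 14) is not intersected at this z (z outside [13.5, 24]); Subtracting the remaining from the first: none of the subtracted shapes is present at this height, so the result so far is unchanged — boundary = 125.00 mm. Overall, the cross-section has 2 separate islands. Total boundary length (outer) = 125.00 mm.

125.00 mm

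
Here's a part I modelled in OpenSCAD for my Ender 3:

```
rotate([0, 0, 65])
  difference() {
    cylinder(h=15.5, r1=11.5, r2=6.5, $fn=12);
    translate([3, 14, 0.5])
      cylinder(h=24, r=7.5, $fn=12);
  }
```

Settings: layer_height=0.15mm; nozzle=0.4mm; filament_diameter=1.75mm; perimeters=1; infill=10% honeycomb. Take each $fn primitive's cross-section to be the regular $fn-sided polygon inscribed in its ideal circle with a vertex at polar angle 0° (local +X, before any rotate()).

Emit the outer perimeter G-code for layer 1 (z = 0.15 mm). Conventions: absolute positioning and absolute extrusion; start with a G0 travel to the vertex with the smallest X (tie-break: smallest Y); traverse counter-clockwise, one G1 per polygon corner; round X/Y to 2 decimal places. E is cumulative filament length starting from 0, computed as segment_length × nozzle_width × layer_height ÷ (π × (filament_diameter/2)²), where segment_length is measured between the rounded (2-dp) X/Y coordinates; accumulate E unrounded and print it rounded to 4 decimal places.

At z = 0.15 mm: the cone contributes a regular 12-gon of circumradius 11.452 (interpolated between r1=11.5 and r2=6.5 at t=0.010); the cylinder at (3, 14) does not reach this height (z outside [0.5, 24.5]); Taking the first minus the rest: none of the subtracted shapes is present at this height, so the cone is unchanged — 1 connected region; (rotated 65° about Z; rotation is an isometry so areas/perimeters/island counts are preserved). The outline is a single polygon with 12 vertices. Extrusion per mm of travel: 0.4 × 0.15 / (π × 0.875²) = 0.024945. Accumulating E over each segment gives final E = 1.7746.

G0 X-11.41 Y-1.00 Z0.15
G1 X-9.38 Y-6.57 E0.1479
G1 X-4.84 Y-10.38 E0.2957
G1 X1.00 Y-11.41 E0.4437
G1 X6.57 Y-9.38 E0.5915
G1 X10.38 Y-4.84 E0.7394
G1 X11.41 Y1.00 E0.8873
G1 X9.38 Y6.57 E1.0352
G1 X4.84 Y10.38 E1.1830
G1 X-1.00 Y11.41 E1.3310
G1 X-6.57 Y9.38 E1.4789
G1 X-10.38 Y4.84 E1.6267
G1 X-11.41 Y-1.00 E1.7746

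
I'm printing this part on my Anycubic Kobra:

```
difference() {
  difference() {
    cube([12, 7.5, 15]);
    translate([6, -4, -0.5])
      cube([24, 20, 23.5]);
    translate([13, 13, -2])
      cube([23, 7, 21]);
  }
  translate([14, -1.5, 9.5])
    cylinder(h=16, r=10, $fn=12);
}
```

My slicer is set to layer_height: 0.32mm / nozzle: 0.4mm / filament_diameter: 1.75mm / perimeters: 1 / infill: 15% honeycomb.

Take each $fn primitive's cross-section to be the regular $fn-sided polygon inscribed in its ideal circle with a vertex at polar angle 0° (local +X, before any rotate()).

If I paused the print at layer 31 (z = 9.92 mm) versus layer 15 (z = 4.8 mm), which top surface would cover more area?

layer 15 (z = 4.8 mm)

Layer 31 (z = 9.92): the 12×7.5 cube contributes its full rectangle (area 90.00 mm²); the 24×20 cube at (6, -4) contributes its full rectangle (area 480.00 mm²); the cube at (13, 13) is present — its section is the full 23×7 rectangle (area 161.00 mm²); After the difference (first − rest): starting from the 12×7.5 cube (90.00 mm²), the 24×20 cube at (6, -4) partially overlaps it — only the 45.00 mm² overlap (of its 480.00 mm²) is removed, clipping the outline; the 23×7 cube at (13, 13) misses the remaining region (no effect) — area = 45.00 mm²; the cylinder at (14, -1.5): section is a regular 12-gon, circumradius r=10 (area = (12/2)·10.000²·sin(360°/12) = 300.00 mm²); Taking the first minus the rest: starting from the result so far (45.00 mm²), the r=10 cylinder at (14, -1.5) partially overlaps it — only the 4.17 mm² overlap (of its 300.00 mm²) is removed, clipping the outline — area = 40.83 mm². So its area = 40.83 mm². Layer 15 (z = 4.8): the cube (footprint 12×7.5) is included at this height (area 90.00 mm²); the cube at (6, -4) (footprint 24×20) is included at this height (area 480.00 mm²); the cube at (13, 13) (footprint 23×7) is included at this height (area 161.00 mm²); Subtracting the remaining from the first: starting from the 12×7.5 cube (90.00 mm²), the 24×20 cube at (6, -4) partially overlaps it — only the 45.00 mm² overlap (of its 480.00 mm²) is removed, clipping the outline; the 23×7 cube at (13, 13) misses the remaining region (no effect) — area = 45.00 mm²; the cylinder at (14, -1.5) is absent (z outside [9.5, 25.5]); After the difference (first − rest): none of the subtracted shapes is present at this height, so the result so far is unchanged — area = 45.00 mm². So its area = 45.00 mm². Layer 15 is larger (45.00 vs 40.83 mm²).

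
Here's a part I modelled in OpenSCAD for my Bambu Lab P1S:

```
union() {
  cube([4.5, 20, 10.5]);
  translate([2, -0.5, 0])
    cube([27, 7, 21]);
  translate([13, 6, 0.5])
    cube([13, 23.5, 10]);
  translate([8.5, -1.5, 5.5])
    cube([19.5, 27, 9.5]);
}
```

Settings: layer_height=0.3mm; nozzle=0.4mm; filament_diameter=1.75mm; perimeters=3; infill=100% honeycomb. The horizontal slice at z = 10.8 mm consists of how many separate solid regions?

1

At z = 10.8 mm: the cube does not reach this height (z outside [0, 10.5]); the 27×7 cube at (2, -0.5) contributes its full rectangle; the cube at (13, 6) does not reach this height (z outside [0.5, 10.5]); the 19.5×27 cube at (8.5, -1.5) contributes its full rectangle; Merging all regions: the regions partially overlap (shared area 136.50 mm²), so overlapping operands fuse into one piece — 1 connected region. The result has 1 disconnected region.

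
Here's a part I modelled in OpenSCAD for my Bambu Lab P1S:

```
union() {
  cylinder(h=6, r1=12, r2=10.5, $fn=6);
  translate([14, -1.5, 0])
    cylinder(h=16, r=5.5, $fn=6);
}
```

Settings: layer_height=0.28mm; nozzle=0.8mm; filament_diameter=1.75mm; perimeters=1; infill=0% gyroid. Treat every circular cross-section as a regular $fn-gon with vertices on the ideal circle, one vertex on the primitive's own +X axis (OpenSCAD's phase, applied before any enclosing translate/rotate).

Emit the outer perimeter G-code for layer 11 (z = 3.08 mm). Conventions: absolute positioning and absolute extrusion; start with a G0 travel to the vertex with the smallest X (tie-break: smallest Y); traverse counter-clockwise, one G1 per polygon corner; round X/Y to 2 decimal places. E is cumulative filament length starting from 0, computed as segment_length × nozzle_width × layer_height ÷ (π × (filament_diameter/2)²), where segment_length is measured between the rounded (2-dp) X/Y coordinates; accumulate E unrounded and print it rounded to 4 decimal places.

At z = 3.08 mm: the cone: at t=0.513 of its height the radius interpolates to r₁+(r₂−r₁)t = 11.230, giving a regular 6-gon of that circumradius; the cylinder at (14, -1.5): section is a regular 6-gon, circumradius r=5.5; Combining (union): the regions partially overlap (shared area 5.80 mm²), so overlapping operands fuse into one piece — 1 connected region. The outline is a single polygon with 12 vertices. Extrusion per mm of travel: 0.8 × 0.28 / (π × 0.875²) = 0.093128. Accumulating E over each segment gives final E = 8.3336.

G0 X-11.23 Y0.00 Z3.08
G1 X-5.62 Y-9.73 E1.0460
G1 X5.62 Y-9.73 E2.0927
G1 X9.43 Y-3.11 E2.8041
G1 X11.25 Y-6.26 E3.1429
G1 X16.75 Y-6.26 E3.6551
G1 X19.50 Y-1.50 E4.1670
G1 X16.75 Y3.26 E4.6790
G1 X11.25 Y3.26 E5.1912
G1 X10.30 Y1.61 E5.3685
G1 X5.62 Y9.73 E6.2413
G1 X-5.61 Y9.73 E7.2871
G1 X-11.23 Y0.00 E8.3336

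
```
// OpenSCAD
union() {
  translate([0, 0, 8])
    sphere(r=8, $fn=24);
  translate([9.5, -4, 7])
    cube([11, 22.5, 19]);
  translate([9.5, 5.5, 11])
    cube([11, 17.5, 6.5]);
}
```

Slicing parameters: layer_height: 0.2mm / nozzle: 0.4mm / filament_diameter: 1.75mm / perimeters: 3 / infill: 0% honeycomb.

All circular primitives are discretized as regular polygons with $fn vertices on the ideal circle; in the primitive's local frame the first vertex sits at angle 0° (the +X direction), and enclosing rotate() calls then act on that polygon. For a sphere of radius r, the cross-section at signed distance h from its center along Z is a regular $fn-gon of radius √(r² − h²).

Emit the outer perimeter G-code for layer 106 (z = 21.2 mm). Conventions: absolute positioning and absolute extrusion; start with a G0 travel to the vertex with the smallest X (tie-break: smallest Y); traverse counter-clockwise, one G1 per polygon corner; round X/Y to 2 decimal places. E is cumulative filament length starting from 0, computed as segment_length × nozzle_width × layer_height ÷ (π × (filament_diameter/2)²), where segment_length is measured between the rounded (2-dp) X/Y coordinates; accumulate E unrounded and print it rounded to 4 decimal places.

G0 X9.50 Y-4.00 Z21.20
G1 X20.50 Y-4.00 E0.3659
G1 X20.50 Y18.50 E1.1142
G1 X9.50 Y18.50 E1.4801
G1 X9.50 Y-4.00 E2.2284

At z = 21.2 mm: the sphere is not intersected at this z (|z−center|=13.200 > r=8); the cube at (9.5, -4) is present — its section is the full 11×22.5 rectangle; the cube at (9.5, 5.5) does not reach this height (z outside [11, 17.5]); Taking the union: only the 11×22.5 cube at (9.5, -4) is present, so the union is just that shape — 1 connected region. The outline is a single polygon with 4 vertices. Extrusion per mm of travel: 0.4 × 0.2 / (π × 0.875²) = 0.033260. Accumulating E over each segment gives final E = 2.2284.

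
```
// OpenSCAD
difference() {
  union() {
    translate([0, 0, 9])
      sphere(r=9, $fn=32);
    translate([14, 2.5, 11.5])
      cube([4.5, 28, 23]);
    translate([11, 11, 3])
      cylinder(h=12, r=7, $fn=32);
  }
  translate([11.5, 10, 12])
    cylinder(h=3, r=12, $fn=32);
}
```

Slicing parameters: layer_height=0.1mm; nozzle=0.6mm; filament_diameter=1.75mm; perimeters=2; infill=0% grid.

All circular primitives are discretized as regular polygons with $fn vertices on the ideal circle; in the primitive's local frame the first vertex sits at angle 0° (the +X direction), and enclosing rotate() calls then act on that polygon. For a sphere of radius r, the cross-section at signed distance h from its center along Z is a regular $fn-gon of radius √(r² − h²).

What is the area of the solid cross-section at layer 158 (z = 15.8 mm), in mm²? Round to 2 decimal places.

234.50 mm²

At z = 15.8 mm: the r=9 sphere contributes a regular 32-gon of circumradius √(9²−6.8²) = 5.896 (area = (32/2)·5.896²·sin(360°/32) = 108.50 mm²); the cube at (14, 2.5) (footprint 4.5×28) is included at this height (area 126.00 mm²); the cylinder at (11, 11) does not reach this height (z outside [3, 15]); Taking the union: the 2 present regions are separate (no shared area or edge), so areas and boundary lengths simply add and each stays a separate island — area = 234.50 mm²; the cylinder at (11.5, 10) is not intersected at this z (z outside [12, 15]); Taking the first minus the rest: none of the subtracted shapes is present at this height, so that combined region is unchanged — area = 234.50 mm². Overall, the cross-section has 2 separate islands. Net area = 234.50 mm².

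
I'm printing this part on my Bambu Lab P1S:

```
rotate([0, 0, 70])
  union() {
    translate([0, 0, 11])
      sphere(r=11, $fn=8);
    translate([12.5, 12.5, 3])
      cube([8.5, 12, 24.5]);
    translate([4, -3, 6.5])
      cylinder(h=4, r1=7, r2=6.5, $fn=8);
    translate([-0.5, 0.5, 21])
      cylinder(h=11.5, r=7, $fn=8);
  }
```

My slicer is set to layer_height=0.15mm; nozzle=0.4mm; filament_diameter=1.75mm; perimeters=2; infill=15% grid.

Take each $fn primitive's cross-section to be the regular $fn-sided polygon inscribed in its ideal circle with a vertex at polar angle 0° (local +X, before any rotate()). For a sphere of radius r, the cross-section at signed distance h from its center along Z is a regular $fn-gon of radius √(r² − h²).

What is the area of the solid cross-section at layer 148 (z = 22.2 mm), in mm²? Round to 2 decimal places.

240.59 mm²

At z = 22.2 mm: the sphere is absent (|z−center|=11.200 > r=11); the 8.5×12 cube at (12.5, 12.5) contributes its full rectangle (area 102.00 mm²); the cone at (4, -3) is absent (z outside [6.5, 10.5]); the r=7 cylinder at (-0.5, 0.5) gives a regular 8-gon of circumradius 7 (constant along its height) (area = (8/2)·7.000²·sin(360°/8) = 138.59 mm²); Merging all regions: the 2 present regions are separate (no shared area or edge), so areas and boundary lengths simply add and each stays a separate island — area = 240.59 mm²; (rotated 70° about Z; rotation is an isometry so areas/perimeters/island counts are preserved). Overall, the cross-section has 2 separate islands. Net area = 240.59 mm².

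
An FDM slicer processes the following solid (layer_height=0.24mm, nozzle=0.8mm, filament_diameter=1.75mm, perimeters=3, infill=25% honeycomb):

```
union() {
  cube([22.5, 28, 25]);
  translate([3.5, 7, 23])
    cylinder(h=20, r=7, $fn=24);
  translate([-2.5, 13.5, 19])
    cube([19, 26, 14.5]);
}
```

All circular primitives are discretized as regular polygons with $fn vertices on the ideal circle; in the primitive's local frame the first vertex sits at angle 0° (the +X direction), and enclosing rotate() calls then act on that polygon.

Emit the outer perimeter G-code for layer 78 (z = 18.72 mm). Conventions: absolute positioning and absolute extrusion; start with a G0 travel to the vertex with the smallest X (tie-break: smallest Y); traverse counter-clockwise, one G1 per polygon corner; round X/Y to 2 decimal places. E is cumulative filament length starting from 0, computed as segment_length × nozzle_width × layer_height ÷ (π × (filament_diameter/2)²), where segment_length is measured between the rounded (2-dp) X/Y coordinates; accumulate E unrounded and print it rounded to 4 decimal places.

At z = 18.72 mm: the cube is present — its section is the full 22.5×28 rectangle; the cylinder at (3.5, 7) is not intersected at this z (z outside [23, 43]); the cube at (-2.5, 13.5) is absent (z outside [19, 33.5]); Merging all regions: only the 22.5×28 cube is present, so the union is just that shape — 1 connected region. The outline is a single polygon with 4 vertices. Extrusion per mm of travel: 0.8 × 0.24 / (π × 0.875²) = 0.079824. Accumulating E over each segment gives final E = 8.0623.

G0 X0.00 Y0.00 Z18.72
G1 X22.50 Y0.00 E1.7960
G1 X22.50 Y28.00 E4.0311
G1 X0.00 Y28.00 E5.8272
G1 X0.00 Y0.00 E8.0623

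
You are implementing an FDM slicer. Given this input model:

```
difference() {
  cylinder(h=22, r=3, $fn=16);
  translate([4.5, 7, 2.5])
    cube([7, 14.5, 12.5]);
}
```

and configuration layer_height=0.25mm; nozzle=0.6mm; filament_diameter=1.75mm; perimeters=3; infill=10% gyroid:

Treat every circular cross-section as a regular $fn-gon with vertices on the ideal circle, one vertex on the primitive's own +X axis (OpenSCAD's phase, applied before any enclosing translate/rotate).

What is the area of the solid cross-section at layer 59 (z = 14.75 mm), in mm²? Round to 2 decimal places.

At z = 14.75 mm: the r=3 cylinder contributes a regular 16-gon of circumradius 3 (area = (16/2)·3.000²·sin(360°/16) = 27.55 mm²); the cube at (4.5, 7) (footprint 7×14.5) is included at this height (area 101.50 mm²); Taking the first minus the rest: starting from the r=3 cylinder (27.55 mm²), the 7×14.5 cube at (4.5, 7) misses the remaining region (no effect) — area = 27.55 mm². Overall, the cross-section is a single solid region. Net area = 27.55 mm².

27.55 mm²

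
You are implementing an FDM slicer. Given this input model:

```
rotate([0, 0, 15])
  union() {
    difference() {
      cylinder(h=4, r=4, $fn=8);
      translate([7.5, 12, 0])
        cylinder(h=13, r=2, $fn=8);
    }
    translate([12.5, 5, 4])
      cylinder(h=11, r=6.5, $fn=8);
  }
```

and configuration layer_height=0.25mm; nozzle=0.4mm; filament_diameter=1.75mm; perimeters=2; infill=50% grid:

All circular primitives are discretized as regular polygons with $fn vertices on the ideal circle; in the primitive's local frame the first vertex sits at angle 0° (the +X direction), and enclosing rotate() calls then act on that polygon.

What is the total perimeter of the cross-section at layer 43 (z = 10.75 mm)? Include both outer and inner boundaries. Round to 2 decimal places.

39.80 mm

At z = 10.75 mm: the cylinder is absent (z outside [0, 4]); the r=2 cylinder at (7.5, 12) contributes a regular 8-gon of circumradius 2 (perimeter = 2·8·2.000·sin(180°/8) = 12.25 mm); Subtracting the remaining from the first: the first operand is absent here, so nothing remains; the r=6.5 cylinder at (12.5, 5) contributes a regular 8-gon of circumradius 6.5 (perimeter = 2·8·6.500·sin(180°/8) = 39.80 mm); Combining (union): only the r=6.5 cylinder at (12.5, 5) is present, so the union is just that shape — boundary = 39.80 mm; (whole slice rotated 15° about Z — lengths, areas and connectivity unchanged). Overall, the cross-section is a single solid region. Total boundary length (outer) = 39.80 mm.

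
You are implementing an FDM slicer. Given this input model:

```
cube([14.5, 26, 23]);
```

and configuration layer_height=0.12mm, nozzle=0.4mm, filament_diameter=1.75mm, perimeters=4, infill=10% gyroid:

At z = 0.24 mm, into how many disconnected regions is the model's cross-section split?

At z = 0.24 mm: the cube (footprint 14.5×26) is included at this height. The result has 1 disconnected region.

1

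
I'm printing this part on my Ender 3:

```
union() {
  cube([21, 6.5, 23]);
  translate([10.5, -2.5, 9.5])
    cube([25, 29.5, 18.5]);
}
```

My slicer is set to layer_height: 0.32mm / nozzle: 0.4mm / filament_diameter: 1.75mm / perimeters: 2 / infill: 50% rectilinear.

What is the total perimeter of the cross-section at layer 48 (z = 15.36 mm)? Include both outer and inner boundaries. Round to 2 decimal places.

130.00 mm

At z = 15.36 mm: the 21×6.5 cube contributes its full rectangle (perimeter 55.00 mm); the cube at (10.5, -2.5) is present — its section is the full 25×29.5 rectangle (perimeter 109.00 mm); Combining (union): the regions partially overlap (shared area 68.25 mm²), so the edge portions inside another operand are dropped and the merged outline is re-measured after clipping — boundary = 130.00 mm. Overall, the cross-section is a single solid region. Total boundary length (outer) = 130.00 mm.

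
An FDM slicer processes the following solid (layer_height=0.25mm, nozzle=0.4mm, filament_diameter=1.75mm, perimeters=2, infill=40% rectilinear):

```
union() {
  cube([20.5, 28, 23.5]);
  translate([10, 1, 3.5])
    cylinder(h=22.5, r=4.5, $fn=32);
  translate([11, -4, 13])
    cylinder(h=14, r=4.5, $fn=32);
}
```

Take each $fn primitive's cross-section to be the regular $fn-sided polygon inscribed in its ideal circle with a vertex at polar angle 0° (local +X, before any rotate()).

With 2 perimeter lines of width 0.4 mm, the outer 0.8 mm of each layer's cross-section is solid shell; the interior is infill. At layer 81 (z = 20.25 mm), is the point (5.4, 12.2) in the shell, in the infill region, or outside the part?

infill

At z = 20.25 mm: the cube is present — its section is the full 20.5×28 rectangle; the r=4.5 cylinder at (10, 1) gives a regular 32-gon of circumradius 4.5 (constant along its height); the r=4.5 cylinder at (11, -4) contributes a regular 32-gon of circumradius 4.5; Merging all regions: the regions partially overlap (shared area 60.56 mm²), so overlapping operands fuse into one piece — 1 connected region. Overall, the cross-section is a single solid region. The nearest boundary edge runs (0.00, 0.00)→(0.00, 28.00); distance from the point to it = 5.40 mm. The point is inside the cross-section and 5.40 mm from the nearest boundary — more than the 0.8 mm shell width (2 × 0.4), so it's in the infill interior.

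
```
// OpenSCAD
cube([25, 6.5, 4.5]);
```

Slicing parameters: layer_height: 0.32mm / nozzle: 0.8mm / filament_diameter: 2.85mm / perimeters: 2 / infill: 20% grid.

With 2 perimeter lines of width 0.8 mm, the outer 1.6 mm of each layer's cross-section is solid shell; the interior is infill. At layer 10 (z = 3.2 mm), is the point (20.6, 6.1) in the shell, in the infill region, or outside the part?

shell

At z = 3.2 mm: the cube (footprint 25×6.5) is included at this height. Overall, the cross-section is a single solid region. The nearest boundary edge runs (25.00, 6.50)→(0.00, 6.50); distance from the point to it = 0.40 mm. The point is inside the cross-section, 0.40 mm from the nearest boundary — within the 1.6 mm shell band (2 × 0.8).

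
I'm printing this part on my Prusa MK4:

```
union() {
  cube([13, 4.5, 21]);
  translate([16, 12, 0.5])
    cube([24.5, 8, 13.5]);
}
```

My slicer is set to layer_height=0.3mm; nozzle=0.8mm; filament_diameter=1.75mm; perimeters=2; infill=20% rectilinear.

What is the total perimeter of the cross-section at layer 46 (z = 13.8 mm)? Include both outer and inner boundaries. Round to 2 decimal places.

At z = 13.8 mm: the 13×4.5 cube contributes its full rectangle (perimeter 35.00 mm); the cube at (16, 12) is present — its section is the full 24.5×8 rectangle (perimeter 65.00 mm); Merging all regions: the 2 present regions are separate (no shared area or edge), so areas and boundary lengths simply add and each stays a separate island — boundary = 100.00 mm. Overall, the cross-section has 2 separate islands. Total boundary length (outer) = 100.00 mm.

100.00 mm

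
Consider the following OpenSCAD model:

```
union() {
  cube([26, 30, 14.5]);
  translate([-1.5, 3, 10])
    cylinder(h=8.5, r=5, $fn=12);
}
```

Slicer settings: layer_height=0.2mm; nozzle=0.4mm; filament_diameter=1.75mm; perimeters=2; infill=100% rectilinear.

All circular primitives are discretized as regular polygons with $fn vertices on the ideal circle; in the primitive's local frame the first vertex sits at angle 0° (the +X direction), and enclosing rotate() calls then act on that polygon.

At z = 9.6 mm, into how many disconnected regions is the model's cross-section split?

At z = 9.6 mm: the cube is present — its section is the full 26×30 rectangle; the cylinder at (-1.5, 3) is absent (z outside [10, 18.5]); Taking the union: only the 26×30 cube is present, so the union is just that shape — 1 connected region. The result has 1 disconnected region.

1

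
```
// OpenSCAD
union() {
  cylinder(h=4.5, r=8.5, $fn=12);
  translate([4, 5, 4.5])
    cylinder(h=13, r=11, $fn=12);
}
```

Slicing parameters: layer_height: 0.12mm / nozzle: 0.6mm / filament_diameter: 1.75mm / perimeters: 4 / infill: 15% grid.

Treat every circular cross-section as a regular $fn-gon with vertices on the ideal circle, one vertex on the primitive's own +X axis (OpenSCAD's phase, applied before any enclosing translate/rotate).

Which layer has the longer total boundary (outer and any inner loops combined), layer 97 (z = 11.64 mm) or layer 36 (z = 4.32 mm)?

Layer 97 (z = 11.64): the cylinder does not reach this height (z outside [0, 4.5]); the cylinder at (4, 5): section is a regular 12-gon, circumradius r=11 (perimeter = 2·12·11.000·sin(180°/12) = 68.33 mm); Combining (union): only the r=11 cylinder at (4, 5) is present, so the union is just that shape — boundary = 68.33 mm. So its perimeter = 68.33 mm. Layer 36 (z = 4.32): the cylinder: section is a regular 12-gon, circumradius r=8.5 (perimeter = 2·12·8.500·sin(180°/12) = 52.80 mm); the cylinder at (4, 5) is absent (z outside [4.5, 17.5]); Merging all regions: only the r=8.5 cylinder is present, so the union is just that shape — boundary = 52.80 mm. So its perimeter = 52.80 mm. Layer 97 is larger (68.33 vs 52.80 mm).

layer 97 (z = 11.64 mm)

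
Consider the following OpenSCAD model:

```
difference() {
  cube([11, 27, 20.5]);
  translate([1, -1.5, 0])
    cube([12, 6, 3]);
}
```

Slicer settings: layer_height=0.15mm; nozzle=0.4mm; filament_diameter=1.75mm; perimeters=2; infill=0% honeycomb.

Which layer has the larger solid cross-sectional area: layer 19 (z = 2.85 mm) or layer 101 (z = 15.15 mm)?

Layer 19 (z = 2.85): the 11×27 cube contributes its full rectangle (area 297.00 mm²); the cube at (1, -1.5) is present — its section is the full 12×6 rectangle (area 72.00 mm²); Subtracting the remaining from the first: starting from the 11×27 cube (297.00 mm²), the 12×6 cube at (1, -1.5) partially overlaps it — only the 45.00 mm² overlap (of its 72.00 mm²) is removed, clipping the outline — area = 252.00 mm². So its area = 252.00 mm². Layer 101 (z = 15.15): the cube (footprint 11×27) is included at this height (area 297.00 mm²); the cube at (1, -1.5) is not intersected at this z (z outside [0, 3]); Subtracting the remaining from the first: none of the subtracted shapes is present at this height, so the 11×27 cube is unchanged — area = 297.00 mm². So its area = 297.00 mm². Layer 101 is larger (297.00 vs 252.00 mm²).

layer 101 (z = 15.15 mm)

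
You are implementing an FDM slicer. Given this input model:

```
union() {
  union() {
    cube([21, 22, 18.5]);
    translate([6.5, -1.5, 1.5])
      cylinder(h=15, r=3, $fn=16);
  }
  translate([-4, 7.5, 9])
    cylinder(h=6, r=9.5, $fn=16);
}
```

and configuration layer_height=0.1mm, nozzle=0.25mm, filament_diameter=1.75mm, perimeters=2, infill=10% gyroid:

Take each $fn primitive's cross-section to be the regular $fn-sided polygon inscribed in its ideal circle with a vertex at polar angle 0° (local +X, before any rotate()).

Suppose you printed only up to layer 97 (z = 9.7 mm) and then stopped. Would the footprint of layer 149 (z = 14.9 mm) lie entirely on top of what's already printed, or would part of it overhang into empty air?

entirely on top

Compare the two slices. At z = 9.7: the 21×22 cube contributes its full rectangle (area 462.00 mm²); the r=3 cylinder at (6.5, -1.5) contributes a regular 16-gon of circumradius 3 (area = (16/2)·3.000²·sin(360°/16) = 27.55 mm²); Combining (union): the regions partially overlap — summed areas 489.55 mm² minus the doubly-counted overlap 5.28 mm² gives 484.27 mm² — area = 484.27 mm²; the r=9.5 cylinder at (-4, 7.5) contributes a regular 16-gon of circumradius 9.5 (area = (16/2)·9.500²·sin(360°/16) = 276.30 mm²); Taking the union: the regions partially overlap — summed areas 760.57 mm² minus the doubly-counted overlap 64.59 mm² gives 695.97 mm² — area = 695.97 mm². At z = 14.9: the cube (footprint 21×22) is included at this height (area 462.00 mm²); the r=3 cylinder at (6.5, -1.5) gives a regular 16-gon of circumradius 3 (constant along its height) (area = (16/2)·3.000²·sin(360°/16) = 27.55 mm²); Merging all regions: the regions partially overlap — summed areas 489.55 mm² minus the doubly-counted overlap 5.28 mm² gives 484.27 mm² — area = 484.27 mm²; the cylinder at (-4, 7.5): section is a regular 16-gon, circumradius r=9.5 (area = (16/2)·9.500²·sin(360°/16) = 276.30 mm²); Taking the union: the regions partially overlap — summed areas 760.57 mm² minus the doubly-counted overlap 64.59 mm² gives 695.97 mm² — area = 695.97 mm². Checking containment: the cross-section at z = 14.9 is a subset of the cross-section at z = 9.7.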